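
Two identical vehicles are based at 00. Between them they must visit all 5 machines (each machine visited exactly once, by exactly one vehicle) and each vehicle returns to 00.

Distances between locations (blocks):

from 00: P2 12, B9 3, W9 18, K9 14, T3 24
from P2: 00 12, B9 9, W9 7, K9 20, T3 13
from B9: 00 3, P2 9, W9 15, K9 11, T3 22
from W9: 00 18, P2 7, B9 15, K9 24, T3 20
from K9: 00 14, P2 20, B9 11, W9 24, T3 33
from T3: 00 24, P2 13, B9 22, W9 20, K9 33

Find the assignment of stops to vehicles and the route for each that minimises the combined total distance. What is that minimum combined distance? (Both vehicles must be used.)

Try each way of splitting the stops between the two vehicles (each non-empty) and, for each split, find the best tour for each vehicle:
  {P2} + {B9, W9, K9, T3}: 24 + 82 = 106
  {B9} + {P2, W9, K9, T3}: 6 + 82 = 88
  {P2, B9} + {W9, K9, T3}: 24 + 82 = 106
  {W9} + {P2, B9, K9, T3}: 36 + 71 = 107
  {P2, W9} + {B9, K9, T3}: 37 + 71 = 108
  {B9, W9} + {P2, K9, T3}: 36 + 71 = 107
  … (15 splits in total)
Best: vehicle 1 00 → B9 → 00 = 6; vehicle 2 00 → K9 → W9 → P2 → T3 → 00 = 82; combined 88.

88 blocks — the smallest possible combined total.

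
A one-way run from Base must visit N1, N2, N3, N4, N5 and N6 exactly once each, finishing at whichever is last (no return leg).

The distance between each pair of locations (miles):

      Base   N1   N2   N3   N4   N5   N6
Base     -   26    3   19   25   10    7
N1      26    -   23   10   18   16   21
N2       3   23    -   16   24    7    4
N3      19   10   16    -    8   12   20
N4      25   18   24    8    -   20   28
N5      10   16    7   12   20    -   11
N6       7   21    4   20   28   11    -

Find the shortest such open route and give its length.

There are 6! = 720 possible orderings.
Base - N1 - N2 - N3 - N4 - N5 - N6: 26+23+16+8+20+11 = 104
Base - N1 - N2 - N3 - N4 - N6 - N5: 26+23+16+8+28+11 = 112
Base - N1 - N2 - N3 - N5 - N4 - N6: 26+23+16+12+20+28 = 125
Base - N1 - N2 - N3 - N5 - N6 - N4: 26+23+16+12+11+28 = 116
Base - N1 - N2 - N3 - N6 - N4 - N5: 26+23+16+20+28+20 = 133
Base - N1 - N2 - N3 - N6 - N5 - N4: 26+23+16+20+11+20 = 116
Base - N1 - N2 - N4 - N3 - N5 - N6: 26+23+24+8+12+11 = 104
Base - N1 - N2 - N4 - N3 - N6 - N5: 26+23+24+8+20+11 = 112
… (712 more)
Base - N2 - N6 - N5 - N1 - N3 - N4: 3+4+11+16+10+8 = 52  ← best
The minimum is 52.
One shortest path: Base → N2 → N6 → N5 → N1 → N3 → N4.

Minimum one-way distance = 52 miles.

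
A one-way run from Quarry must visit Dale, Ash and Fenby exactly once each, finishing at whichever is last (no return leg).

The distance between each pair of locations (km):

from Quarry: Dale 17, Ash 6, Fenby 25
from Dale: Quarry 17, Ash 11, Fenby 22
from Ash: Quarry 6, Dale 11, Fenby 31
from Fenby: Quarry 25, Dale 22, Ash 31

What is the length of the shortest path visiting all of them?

There are 3! = 6 possible orderings.
Quarry→Dale→Ash→Fenby: 17+11+31 = 59
Quarry→Dale→Fenby→Ash: 17+22+31 = 70
Quarry→Ash→Dale→Fenby: 6+11+22 = 39
Quarry→Ash→Fenby→Dale: 6+31+22 = 59
Quarry→Fenby→Dale→Ash: 25+22+11 = 58
Quarry→Fenby→Ash→Dale: 25+31+11 = 67
The minimum is 39.
One shortest path: Quarry → Ash → Dale → Fenby.

Shortest open route: 39 km.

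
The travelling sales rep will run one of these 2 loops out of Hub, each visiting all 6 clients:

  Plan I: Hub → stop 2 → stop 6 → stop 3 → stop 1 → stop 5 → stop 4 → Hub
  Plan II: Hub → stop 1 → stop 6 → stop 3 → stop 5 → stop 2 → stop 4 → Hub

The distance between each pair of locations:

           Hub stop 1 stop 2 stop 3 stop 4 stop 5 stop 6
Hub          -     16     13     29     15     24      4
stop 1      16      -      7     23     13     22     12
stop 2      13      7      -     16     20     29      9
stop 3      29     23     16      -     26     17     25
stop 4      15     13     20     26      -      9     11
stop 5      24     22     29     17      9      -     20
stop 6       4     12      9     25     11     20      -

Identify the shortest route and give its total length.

Shortest is Plan I, total 116.

Plan I: 13 + 9 + 25 + 23 + 22 + 9 + 15 = 116
Plan II: 16 + 12 + 25 + 17 + 29 + 20 + 15 = 134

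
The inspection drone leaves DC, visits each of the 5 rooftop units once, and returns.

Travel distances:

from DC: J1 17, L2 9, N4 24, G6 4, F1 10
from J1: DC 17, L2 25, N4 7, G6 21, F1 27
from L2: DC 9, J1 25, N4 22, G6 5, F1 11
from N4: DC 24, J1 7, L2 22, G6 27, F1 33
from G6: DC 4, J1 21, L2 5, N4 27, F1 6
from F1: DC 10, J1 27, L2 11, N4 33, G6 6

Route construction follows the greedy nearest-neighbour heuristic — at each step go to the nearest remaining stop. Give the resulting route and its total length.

DC → [G6:4 / L2:9 / F1:10 / J1:17 / N4:24] → G6 (4)
G6 → [L2:5 / F1:6 / J1:21 / N4:27] → L2 (5)
L2 → [F1:11 / N4:22 / J1:25] → F1 (11)
F1 → [J1:27 / N4:33] → J1 (27)
J1 → [N4:7] → N4 (7)
Return N4→DC: 24.
Total = 4 + 5 + 11 + 27 + 7 + 24 = 78.

78 along DC → G6 → L2 → F1 → J1 → N4 → DC.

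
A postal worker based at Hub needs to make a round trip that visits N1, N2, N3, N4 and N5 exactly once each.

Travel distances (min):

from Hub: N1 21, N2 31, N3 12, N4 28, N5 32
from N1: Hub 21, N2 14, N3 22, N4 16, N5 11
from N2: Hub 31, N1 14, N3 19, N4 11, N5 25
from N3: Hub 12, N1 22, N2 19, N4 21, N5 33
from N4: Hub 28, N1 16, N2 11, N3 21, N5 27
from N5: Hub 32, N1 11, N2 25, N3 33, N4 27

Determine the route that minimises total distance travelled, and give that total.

Shortest round trip = 101 min.

Hub → N1 → N2 → N3 → N4 → N5 → Hub: 21+14+19+21+27+32 = 134
Hub → N1 → N2 → N3 → N5 → N4 → Hub: 21+14+19+33+27+28 = 142
Hub → N1 → N2 → N4 → N3 → N5 → Hub: 21+14+11+21+33+32 = 132
Hub → N1 → N2 → N4 → N5 → N3 → Hub: 21+14+11+27+33+12 = 118
Hub → N1 → N2 → N5 → N3 → N4 → Hub: 21+14+25+33+21+28 = 142
Hub → N1 → N2 → N5 → N4 → N3 → Hub: 21+14+25+27+21+12 = 120
Hub → N1 → N3 → N2 → N4 → N5 → Hub: 21+22+19+11+27+32 = 132
Hub → N1 → N3 → N2 → N5 → N4 → Hub: 21+22+19+25+27+28 = 142
Hub → N1 → N3 → N4 → N2 → N5 → Hub: 21+22+21+11+25+32 = 132
Hub → N1 → N3 → N4 → N5 → N2 → Hub: 21+22+21+27+25+31 = 147
Hub → N1 → N3 → N5 → N2 → N4 → Hub: 21+22+33+25+11+28 = 140
Hub → N1 → N3 → N5 → N4 → N2 → Hub: 21+22+33+27+11+31 = 145
Hub → N1 → N4 → N2 → N3 → N5 → Hub: 21+16+11+19+33+32 = 132
Hub → N1 → N4 → N2 → N5 → N3 → Hub: 21+16+11+25+33+12 = 118
… (46 more)
Hub → N1 → N5 → N2 → N4 → N3 → Hub: 21+11+25+11+21+12 = 101  ← best
The minimum is 101.
One optimal route: Hub → N1 → N5 → N2 → N4 → N3 → Hub (or its reverse).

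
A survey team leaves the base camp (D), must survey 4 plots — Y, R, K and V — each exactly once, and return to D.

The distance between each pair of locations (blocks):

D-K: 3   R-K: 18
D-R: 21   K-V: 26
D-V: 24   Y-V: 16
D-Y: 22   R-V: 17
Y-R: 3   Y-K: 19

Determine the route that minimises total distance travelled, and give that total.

There are 12 distinct closed tours to check (reversals are equivalent).
D → Y → R → K → V → D: 22+3+18+26+24 = 93
D → Y → R → V → K → D: 22+3+17+26+3 = 71
D → Y → K → R → V → D: 22+19+18+17+24 = 100
D → Y → K → V → R → D: 22+19+26+17+21 = 105
D → Y → V → R → K → D: 22+16+17+18+3 = 76
D → Y → V → K → R → D: 22+16+26+18+21 = 103
D → R → Y → K → V → D: 21+3+19+26+24 = 93
D → R → Y → V → K → D: 21+3+16+26+3 = 69
D → R → K → Y → V → D: 21+18+19+16+24 = 98
D → R → V → Y → K → D: 21+17+16+19+3 = 76
D → K → Y → R → V → D: 3+19+3+17+24 = 66
D → K → R → Y → V → D: 3+18+3+16+24 = 64
The minimum is 64.
One optimal route: D → K → R → Y → V → D (or its reverse).

Minimum total distance: 64 blocks.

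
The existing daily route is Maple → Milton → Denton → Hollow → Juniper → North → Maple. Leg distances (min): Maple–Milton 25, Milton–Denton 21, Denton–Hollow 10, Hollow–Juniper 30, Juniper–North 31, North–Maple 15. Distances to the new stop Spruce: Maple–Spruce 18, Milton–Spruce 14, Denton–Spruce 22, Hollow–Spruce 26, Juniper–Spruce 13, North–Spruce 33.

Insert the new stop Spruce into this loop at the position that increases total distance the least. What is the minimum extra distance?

Insertion cost between consecutive stops i–j is d(i,Spruce) + d(Spruce,j) − d(i,j):
  between Maple and Milton: 18 + 14 − 25 = 7
  between Milton and Denton: 14 + 22 − 21 = 15
  between Denton and Hollow: 22 + 26 − 10 = 38
  between Hollow and Juniper: 26 + 13 − 30 = 9
  between Juniper and North: 13 + 33 − 31 = 15
  between North and Maple: 33 + 18 − 15 = 36
Cheapest insertion is between Maple and Milton, adding 7.
New total = 132 + 7 = 139.

+7 min — insert Spruce between Maple and Milton.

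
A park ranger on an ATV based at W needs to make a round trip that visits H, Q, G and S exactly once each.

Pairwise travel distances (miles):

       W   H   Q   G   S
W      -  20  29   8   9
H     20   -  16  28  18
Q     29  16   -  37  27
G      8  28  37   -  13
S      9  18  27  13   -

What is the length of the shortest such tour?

W - H - Q - G - S - W: 20+16+37+13+9 = 95
W - H - Q - S - G - W: 20+16+27+13+8 = 84
W - H - G - Q - S - W: 20+28+37+27+9 = 121
W - H - G - S - Q - W: 20+28+13+27+29 = 117
W - H - S - Q - G - W: 20+18+27+37+8 = 110
W - H - S - G - Q - W: 20+18+13+37+29 = 117
W - Q - H - G - S - W: 29+16+28+13+9 = 95
W - Q - H - S - G - W: 29+16+18+13+8 = 84
W - Q - G - H - S - W: 29+37+28+18+9 = 121
W - Q - S - H - G - W: 29+27+18+28+8 = 110
W - G - H - Q - S - W: 8+28+16+27+9 = 88
W - G - Q - H - S - W: 8+37+16+18+9 = 88
The minimum is 84.
One optimal route: W → H → Q → S → G → W (or its reverse).

84 miles — the shortest possible round trip.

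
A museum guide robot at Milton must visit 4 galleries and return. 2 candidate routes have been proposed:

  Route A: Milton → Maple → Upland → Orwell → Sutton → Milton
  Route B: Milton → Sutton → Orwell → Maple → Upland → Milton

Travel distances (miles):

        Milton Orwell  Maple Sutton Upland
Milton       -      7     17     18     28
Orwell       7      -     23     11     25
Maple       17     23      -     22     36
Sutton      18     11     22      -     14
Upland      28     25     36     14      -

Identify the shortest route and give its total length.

107 miles — Route A is the shortest.

Route A: 17 + 36 + 25 + 11 + 18 = 107
Route B: 18 + 11 + 23 + 36 + 28 = 116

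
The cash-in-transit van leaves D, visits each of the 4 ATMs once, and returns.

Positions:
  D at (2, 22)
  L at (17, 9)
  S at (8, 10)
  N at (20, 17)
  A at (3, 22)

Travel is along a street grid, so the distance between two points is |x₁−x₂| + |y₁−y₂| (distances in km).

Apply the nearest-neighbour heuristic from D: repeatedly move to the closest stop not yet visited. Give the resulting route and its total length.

At D the remaining stops are A 1, S 18, N 23, L 28; go to A.
At A the remaining stops are S 17, N 22, L 27; go to S.
At S the remaining stops are L 10, N 19; go to L.
At L the remaining stops are N 11; go to N.
Return N→D: 23.
Total = 1 + 17 + 10 + 11 + 23 = 62.

62 km along D → A → S → L → N → D.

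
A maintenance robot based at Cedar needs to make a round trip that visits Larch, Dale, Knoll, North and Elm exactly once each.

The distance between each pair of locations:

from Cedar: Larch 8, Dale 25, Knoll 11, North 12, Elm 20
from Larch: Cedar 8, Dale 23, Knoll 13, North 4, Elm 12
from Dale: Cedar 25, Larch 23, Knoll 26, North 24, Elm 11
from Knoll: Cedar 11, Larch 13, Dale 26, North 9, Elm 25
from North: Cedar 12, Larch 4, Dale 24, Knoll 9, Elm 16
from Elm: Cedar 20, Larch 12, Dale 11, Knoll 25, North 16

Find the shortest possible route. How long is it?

Minimum total distance: 72.

With 5 stops there are 5!/2 = 60 distinct round trips (a route and its reverse cost the same).
Cedar-Larch-Dale-Knoll-North-Elm-Cedar: 8+23+26+9+16+20 = 102
Cedar-Larch-Dale-Knoll-Elm-North-Cedar: 8+23+26+25+16+12 = 110
Cedar-Larch-Dale-North-Knoll-Elm-Cedar: 8+23+24+9+25+20 = 109
Cedar-Larch-Dale-North-Elm-Knoll-Cedar: 8+23+24+16+25+11 = 107
Cedar-Larch-Dale-Elm-Knoll-North-Cedar: 8+23+11+25+9+12 = 88
Cedar-Larch-Dale-Elm-North-Knoll-Cedar: 8+23+11+16+9+11 = 78
Cedar-Larch-Knoll-Dale-North-Elm-Cedar: 8+13+26+24+16+20 = 107
Cedar-Larch-Knoll-Dale-Elm-North-Cedar: 8+13+26+11+16+12 = 86
Cedar-Larch-Knoll-North-Dale-Elm-Cedar: 8+13+9+24+11+20 = 85
Cedar-Larch-Knoll-North-Elm-Dale-Cedar: 8+13+9+16+11+25 = 82
Cedar-Larch-Knoll-Elm-Dale-North-Cedar: 8+13+25+11+24+12 = 93
Cedar-Larch-Knoll-Elm-North-Dale-Cedar: 8+13+25+16+24+25 = 111
Cedar-Larch-North-Dale-Knoll-Elm-Cedar: 8+4+24+26+25+20 = 107
Cedar-Larch-North-Dale-Elm-Knoll-Cedar: 8+4+24+11+25+11 = 83
… (46 more)
Cedar-Dale-Elm-Larch-North-Knoll-Cedar: 25+11+12+4+9+11 = 72  ← best
The minimum is 72.
One optimal route: Cedar → Dale → Elm → Larch → North → Knoll → Cedar (or its reverse).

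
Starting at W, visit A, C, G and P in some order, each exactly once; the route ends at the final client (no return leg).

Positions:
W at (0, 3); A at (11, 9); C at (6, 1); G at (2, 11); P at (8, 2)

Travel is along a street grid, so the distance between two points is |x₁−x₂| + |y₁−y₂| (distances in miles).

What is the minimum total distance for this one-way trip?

Minimum one-way distance = 32 miles.

There are 4! = 24 possible orderings.
W - A - C - G - P: 17+13+14+15 = 59
W - A - C - P - G: 17+13+3+15 = 48
W - A - G - C - P: 17+11+14+3 = 45
W - A - G - P - C: 17+11+15+3 = 46
W - A - P - C - G: 17+10+3+14 = 44
W - A - P - G - C: 17+10+15+14 = 56
W - C - A - G - P: 8+13+11+15 = 47
W - C - A - P - G: 8+13+10+15 = 46
W - C - G - A - P: 8+14+11+10 = 43
W - C - G - P - A: 8+14+15+10 = 47
W - C - P - A - G: 8+3+10+11 = 32
W - C - P - G - A: 8+3+15+11 = 37
W - G - A - C - P: 10+11+13+3 = 37
W - G - A - P - C: 10+11+10+3 = 34
… (10 more)
The minimum is 32.
One shortest path: W → C → P → A → G.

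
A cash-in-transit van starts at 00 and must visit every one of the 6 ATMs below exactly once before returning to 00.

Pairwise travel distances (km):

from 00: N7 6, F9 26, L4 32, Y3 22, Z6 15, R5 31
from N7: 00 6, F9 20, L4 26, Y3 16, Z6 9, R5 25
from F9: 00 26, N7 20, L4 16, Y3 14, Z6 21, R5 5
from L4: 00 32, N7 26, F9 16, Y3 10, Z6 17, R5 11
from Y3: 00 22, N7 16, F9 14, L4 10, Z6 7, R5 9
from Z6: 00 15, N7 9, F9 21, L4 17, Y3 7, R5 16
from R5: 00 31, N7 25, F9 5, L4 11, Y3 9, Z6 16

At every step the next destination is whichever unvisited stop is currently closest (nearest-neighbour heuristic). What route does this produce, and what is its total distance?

Nearest-neighbour total = 84 km; route 00 → N7 → Z6 → Y3 → R5 → F9 → L4 → 00.

00 → [N7:6 / Z6:15 / Y3:22 / F9:26 / R5:31 / L4:32] → N7 (6)
N7 → [Z6:9 / Y3:16 / F9:20 / R5:25 / L4:26] → Z6 (9)
Z6 → [Y3:7 / R5:16 / L4:17 / F9:21] → Y3 (7)
Y3 → [R5:9 / L4:10 / F9:14] → R5 (9)
R5 → [F9:5 / L4:11] → F9 (5)
F9 → [L4:16] → L4 (16)
Return L4→00: 32.
Total = 6 + 9 + 7 + 9 + 5 + 16 + 32 = 84.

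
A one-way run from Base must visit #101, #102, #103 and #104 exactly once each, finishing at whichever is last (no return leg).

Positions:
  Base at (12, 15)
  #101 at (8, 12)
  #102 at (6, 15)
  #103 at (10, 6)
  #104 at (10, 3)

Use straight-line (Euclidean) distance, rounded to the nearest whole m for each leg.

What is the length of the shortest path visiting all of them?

There are 4! = 24 possible orderings.
Base→#101→#102→#103→#104: 5+4+10+3 = 22
Base→#101→#102→#104→#103: 5+4+13+3 = 25
Base→#101→#103→#102→#104: 5+6+10+13 = 34
Base→#101→#103→#104→#102: 5+6+3+13 = 27
Base→#101→#104→#102→#103: 5+9+13+10 = 37
Base→#101→#104→#103→#102: 5+9+3+10 = 27
Base→#102→#101→#103→#104: 6+4+6+3 = 19
Base→#102→#101→#104→#103: 6+4+9+3 = 22
Base→#102→#103→#101→#104: 6+10+6+9 = 31
Base→#102→#103→#104→#101: 6+10+3+9 = 28
Base→#102→#104→#101→#103: 6+13+9+6 = 34
Base→#102→#104→#103→#101: 6+13+3+6 = 28
Base→#103→#101→#102→#104: 9+6+4+13 = 32
Base→#103→#101→#104→#102: 9+6+9+13 = 37
… (10 more)
The minimum is 19.
One shortest path: Base → #102 → #101 → #103 → #104.

Minimum one-way distance = 19 m.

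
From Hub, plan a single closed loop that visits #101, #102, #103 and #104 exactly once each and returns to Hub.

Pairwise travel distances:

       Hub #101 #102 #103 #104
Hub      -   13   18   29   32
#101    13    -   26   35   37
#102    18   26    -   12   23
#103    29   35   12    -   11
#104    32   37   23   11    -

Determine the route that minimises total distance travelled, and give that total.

With 4 stops there are 4!/2 = 12 distinct round trips (a route and its reverse cost the same).
Hub→#101→#102→#103→#104→Hub: 13+26+12+11+32 = 94
Hub→#101→#102→#104→#103→Hub: 13+26+23+11+29 = 102
Hub→#101→#103→#102→#104→Hub: 13+35+12+23+32 = 115
Hub→#101→#103→#104→#102→Hub: 13+35+11+23+18 = 100
Hub→#101→#104→#102→#103→Hub: 13+37+23+12+29 = 114
Hub→#101→#104→#103→#102→Hub: 13+37+11+12+18 = 91
Hub→#102→#101→#103→#104→Hub: 18+26+35+11+32 = 122
Hub→#102→#101→#104→#103→Hub: 18+26+37+11+29 = 121
Hub→#102→#103→#101→#104→Hub: 18+12+35+37+32 = 134
Hub→#102→#104→#101→#103→Hub: 18+23+37+35+29 = 142
Hub→#103→#101→#102→#104→Hub: 29+35+26+23+32 = 145
Hub→#103→#102→#101→#104→Hub: 29+12+26+37+32 = 136
The minimum is 91.
One optimal route: Hub → #101 → #104 → #103 → #102 → Hub (or its reverse).

Shortest round trip = 91.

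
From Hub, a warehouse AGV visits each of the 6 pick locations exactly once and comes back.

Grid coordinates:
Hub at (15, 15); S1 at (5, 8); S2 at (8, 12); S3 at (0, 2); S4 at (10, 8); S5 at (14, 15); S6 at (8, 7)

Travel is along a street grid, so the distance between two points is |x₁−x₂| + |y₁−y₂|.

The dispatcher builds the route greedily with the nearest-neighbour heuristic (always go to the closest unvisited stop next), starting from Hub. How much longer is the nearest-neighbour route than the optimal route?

Hub: S5=1, S2=10, S4=12, S6=15, S1=17, S3=28 ⇒ S5
S5: S2=9, S4=11, S6=14, S1=16, S3=27 ⇒ S2
S2: S6=5, S4=6, S1=7, S3=18 ⇒ S6
S6: S4=3, S1=4, S3=13 ⇒ S4
S4: S1=5, S3=16 ⇒ S1
S1: S3=11 ⇒ S3
NN route Hub → S5 → S2 → S6 → S4 → S1 → S3 → Hub costs 62.
Optimal: Hub → S2 → S1 → S3 → S6 → S4 → S5 → Hub costs 56 (by enumerating all 360 distinct tours).
Excess = 62 − 56 = 6.

The nearest-neighbour route is 6 longer than optimal.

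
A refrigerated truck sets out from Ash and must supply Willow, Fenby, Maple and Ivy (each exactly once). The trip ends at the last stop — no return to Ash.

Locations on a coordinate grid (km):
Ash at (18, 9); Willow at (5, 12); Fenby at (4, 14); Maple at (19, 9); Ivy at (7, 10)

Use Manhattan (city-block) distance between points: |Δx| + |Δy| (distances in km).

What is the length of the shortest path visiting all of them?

Shortest open route: 21 km.

There are 4! = 24 possible orderings.
Ash→Willow→Fenby→Maple→Ivy: 16+3+20+13 = 52
Ash→Willow→Fenby→Ivy→Maple: 16+3+7+13 = 39
Ash→Willow→Maple→Fenby→Ivy: 16+17+20+7 = 60
Ash→Willow→Maple→Ivy→Fenby: 16+17+13+7 = 53
Ash→Willow→Ivy→Fenby→Maple: 16+4+7+20 = 47
Ash→Willow→Ivy→Maple→Fenby: 16+4+13+20 = 53
Ash→Fenby→Willow→Maple→Ivy: 19+3+17+13 = 52
Ash→Fenby→Willow→Ivy→Maple: 19+3+4+13 = 39
Ash→Fenby→Maple→Willow→Ivy: 19+20+17+4 = 60
Ash→Fenby→Maple→Ivy→Willow: 19+20+13+4 = 56
Ash→Fenby→Ivy→Willow→Maple: 19+7+4+17 = 47
Ash→Fenby→Ivy→Maple→Willow: 19+7+13+17 = 56
Ash→Maple→Willow→Fenby→Ivy: 1+17+3+7 = 28
Ash→Maple→Willow→Ivy→Fenby: 1+17+4+7 = 29
… (10 more)
Ash→Maple→Ivy→Willow→Fenby: 1+13+4+3 = 21  ← best
The minimum is 21.
One shortest path: Ash → Maple → Ivy → Willow → Fenby.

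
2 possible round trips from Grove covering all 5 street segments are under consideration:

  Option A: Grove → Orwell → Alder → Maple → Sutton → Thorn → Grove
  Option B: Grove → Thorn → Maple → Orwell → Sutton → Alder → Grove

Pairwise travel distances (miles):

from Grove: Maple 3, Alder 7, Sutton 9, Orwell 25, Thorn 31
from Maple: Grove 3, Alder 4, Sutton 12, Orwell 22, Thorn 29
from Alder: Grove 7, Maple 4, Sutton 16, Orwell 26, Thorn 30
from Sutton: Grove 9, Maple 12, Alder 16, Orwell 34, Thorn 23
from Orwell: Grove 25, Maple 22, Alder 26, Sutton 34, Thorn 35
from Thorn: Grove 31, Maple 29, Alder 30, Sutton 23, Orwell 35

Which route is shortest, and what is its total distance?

Option A: 25 + 26 + 4 + 12 + 23 + 31 = 121
Option B: 31 + 29 + 22 + 34 + 16 + 7 = 139

121 miles — Option A is the shortest.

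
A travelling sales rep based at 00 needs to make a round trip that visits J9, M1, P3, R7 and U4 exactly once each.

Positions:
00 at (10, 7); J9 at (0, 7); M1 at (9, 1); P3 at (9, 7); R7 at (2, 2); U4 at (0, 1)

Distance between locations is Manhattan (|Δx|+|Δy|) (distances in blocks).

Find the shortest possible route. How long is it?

34 blocks — the shortest possible round trip.

There are 60 distinct closed tours to check (reversals are equivalent).
00 - J9 - M1 - P3 - R7 - U4 - 00: 10+15+6+12+3+16 = 62
00 - J9 - M1 - P3 - U4 - R7 - 00: 10+15+6+15+3+13 = 62
00 - J9 - M1 - R7 - P3 - U4 - 00: 10+15+8+12+15+16 = 76
00 - J9 - M1 - R7 - U4 - P3 - 00: 10+15+8+3+15+1 = 52
00 - J9 - M1 - U4 - P3 - R7 - 00: 10+15+9+15+12+13 = 74
00 - J9 - M1 - U4 - R7 - P3 - 00: 10+15+9+3+12+1 = 50
00 - J9 - P3 - M1 - R7 - U4 - 00: 10+9+6+8+3+16 = 52
00 - J9 - P3 - M1 - U4 - R7 - 00: 10+9+6+9+3+13 = 50
00 - J9 - P3 - R7 - M1 - U4 - 00: 10+9+12+8+9+16 = 64
00 - J9 - P3 - R7 - U4 - M1 - 00: 10+9+12+3+9+7 = 50
00 - J9 - P3 - U4 - M1 - R7 - 00: 10+9+15+9+8+13 = 64
00 - J9 - P3 - U4 - R7 - M1 - 00: 10+9+15+3+8+7 = 52
00 - J9 - R7 - M1 - P3 - U4 - 00: 10+7+8+6+15+16 = 62
00 - J9 - R7 - M1 - U4 - P3 - 00: 10+7+8+9+15+1 = 50
… (46 more)
00 - J9 - U4 - R7 - M1 - P3 - 00: 10+6+3+8+6+1 = 34  ← best
The minimum is 34.
One optimal route: 00 → J9 → U4 → R7 → M1 → P3 → 00 (or its reverse).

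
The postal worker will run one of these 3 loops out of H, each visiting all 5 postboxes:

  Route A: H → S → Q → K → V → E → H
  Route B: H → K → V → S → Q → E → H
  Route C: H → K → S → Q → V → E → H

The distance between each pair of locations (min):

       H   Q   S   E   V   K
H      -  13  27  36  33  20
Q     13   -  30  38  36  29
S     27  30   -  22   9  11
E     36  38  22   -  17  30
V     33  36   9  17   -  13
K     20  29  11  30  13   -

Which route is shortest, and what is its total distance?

Shortest is Route B, total 146 min.

Route A: 27 + 30 + 29 + 13 + 17 + 36 = 152
Route B: 20 + 13 + 9 + 30 + 38 + 36 = 146
Route C: 20 + 11 + 30 + 36 + 17 + 36 = 150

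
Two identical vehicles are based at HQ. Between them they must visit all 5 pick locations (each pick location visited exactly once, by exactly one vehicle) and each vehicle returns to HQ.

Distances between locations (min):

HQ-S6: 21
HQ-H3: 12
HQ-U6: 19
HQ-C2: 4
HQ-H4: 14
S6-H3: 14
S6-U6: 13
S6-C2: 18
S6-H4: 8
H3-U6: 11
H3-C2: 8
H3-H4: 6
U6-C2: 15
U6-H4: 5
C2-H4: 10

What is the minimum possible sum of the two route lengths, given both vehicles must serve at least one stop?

Minimum combined distance: 65 min.

There are 2^4 − 1 = 15 ways to divide the 5 stops into two non-empty groups. For each, the best each vehicle can do is its own shortest tour through its group:
  {S6} + {H3, U6, C2, H4}: 42 + 42 = 84
  {H3} + {S6, U6, C2, H4}: 24 + 53 = 77
  {S6, H3} + {U6, C2, H4}: 47 + 38 = 85
  {U6} + {S6, H3, C2, H4}: 38 + 47 = 85
  {S6, U6} + {H3, C2, H4}: 53 + 32 = 85
  {H3, U6} + {S6, C2, H4}: 42 + 43 = 85
  … (15 splits in total)
  {C2} + {S6, H3, U6, H4}: 8 + 57 = 65  ← best
Best: vehicle 1 HQ → C2 → HQ = 8; vehicle 2 HQ → S6 → U6 → H4 → H3 → HQ = 57; combined 65.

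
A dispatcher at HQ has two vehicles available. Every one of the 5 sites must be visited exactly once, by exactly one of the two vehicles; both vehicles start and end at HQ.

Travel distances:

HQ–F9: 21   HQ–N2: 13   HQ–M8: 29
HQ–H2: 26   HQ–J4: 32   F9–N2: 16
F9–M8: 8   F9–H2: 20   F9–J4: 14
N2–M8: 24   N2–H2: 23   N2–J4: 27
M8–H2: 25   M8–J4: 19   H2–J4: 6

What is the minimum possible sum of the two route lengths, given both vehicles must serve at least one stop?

106 — the smallest possible combined total.

Check every non-empty split of the stops between the two vehicles; for each half take its own optimal tour:
  {F9} + {N2, M8, H2, J4}: 42 + 88 = 130
  {N2} + {F9, M8, H2, J4}: 26 + 80 = 106
  {F9, N2} + {M8, H2, J4}: 50 + 80 = 130
  {M8} + {F9, N2, H2, J4}: 58 + 75 = 133
  {F9, M8} + {N2, H2, J4}: 58 + 72 = 130
  {N2, M8} + {F9, H2, J4}: 66 + 67 = 133
  … (15 splits in total)
Best: vehicle 1 HQ → N2 → HQ = 26; vehicle 2 HQ → F9 → M8 → J4 → H2 → HQ = 80; combined 106.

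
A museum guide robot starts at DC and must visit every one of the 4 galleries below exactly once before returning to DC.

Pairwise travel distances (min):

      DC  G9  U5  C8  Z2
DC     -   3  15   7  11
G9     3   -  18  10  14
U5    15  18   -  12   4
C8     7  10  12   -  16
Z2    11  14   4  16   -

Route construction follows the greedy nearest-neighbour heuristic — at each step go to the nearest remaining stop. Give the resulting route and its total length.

DC → [G9:3 / C8:7 / Z2:11 / U5:15] → G9 (3)
G9 → [C8:10 / Z2:14 / U5:18] → C8 (10)
C8 → [U5:12 / Z2:16] → U5 (12)
U5 → [Z2:4] → Z2 (4)
Return Z2→DC: 11.
Total = 3 + 10 + 12 + 4 + 11 = 40.

40 min along DC → G9 → C8 → U5 → Z2 → DC.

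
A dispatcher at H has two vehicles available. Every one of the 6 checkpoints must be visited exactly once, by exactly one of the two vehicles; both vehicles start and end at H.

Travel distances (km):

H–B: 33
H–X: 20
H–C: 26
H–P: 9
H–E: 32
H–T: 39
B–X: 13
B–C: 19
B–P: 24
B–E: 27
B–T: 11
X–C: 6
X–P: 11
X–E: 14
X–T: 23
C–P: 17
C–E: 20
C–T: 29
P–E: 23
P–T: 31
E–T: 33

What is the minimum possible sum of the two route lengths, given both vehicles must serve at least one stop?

Minimum combined distance: 139 km.

Try each way of splitting the stops between the two vehicles (each non-empty) and, for each split, find the best tour for each vehicle:
  {B} + {X, C, P, E, T}: 66 + 118 = 184
  {X} + {B, C, P, E, T}: 40 + 121 = 161
  {B, X} + {C, P, E, T}: 66 + 118 = 184
  {C} + {B, X, P, E, T}: 52 + 109 = 161
  {B, C} + {X, P, E, T}: 78 + 106 = 184
  {X, C} + {B, P, E, T}: 52 + 109 = 161
  … (31 splits in total)
  {P} + {B, X, C, E, T}: 18 + 121 = 139  ← best
Best: vehicle 1 H → P → H = 18; vehicle 2 H → X → C → B → T → E → H = 121; combined 139.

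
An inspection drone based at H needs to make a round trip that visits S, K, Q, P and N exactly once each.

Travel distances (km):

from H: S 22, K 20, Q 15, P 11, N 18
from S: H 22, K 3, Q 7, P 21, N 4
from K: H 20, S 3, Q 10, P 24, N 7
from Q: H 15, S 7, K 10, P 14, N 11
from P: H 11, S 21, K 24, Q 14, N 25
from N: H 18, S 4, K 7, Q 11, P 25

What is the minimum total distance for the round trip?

With 5 stops there are 5!/2 = 60 distinct round trips (a route and its reverse cost the same).
H→S→K→Q→P→N→H: 22+3+10+14+25+18 = 92
H→S→K→Q→N→P→H: 22+3+10+11+25+11 = 82
H→S→K→P→Q→N→H: 22+3+24+14+11+18 = 92
H→S→K→P→N→Q→H: 22+3+24+25+11+15 = 100
H→S→K→N→Q→P→H: 22+3+7+11+14+11 = 68
H→S→K→N→P→Q→H: 22+3+7+25+14+15 = 86
H→S→Q→K→P→N→H: 22+7+10+24+25+18 = 106
H→S→Q→K→N→P→H: 22+7+10+7+25+11 = 82
H→S→Q→P→K→N→H: 22+7+14+24+7+18 = 92
H→S→Q→P→N→K→H: 22+7+14+25+7+20 = 95
H→S→Q→N→K→P→H: 22+7+11+7+24+11 = 82
H→S→Q→N→P→K→H: 22+7+11+25+24+20 = 109
H→S→P→K→Q→N→H: 22+21+24+10+11+18 = 106
H→S→P→K→N→Q→H: 22+21+24+7+11+15 = 100
… (46 more)
H→P→Q→S→K→N→H: 11+14+7+3+7+18 = 60  ← best
The minimum is 60.
One optimal route: H → P → Q → S → K → N → H (or its reverse).

Shortest round trip = 60 km.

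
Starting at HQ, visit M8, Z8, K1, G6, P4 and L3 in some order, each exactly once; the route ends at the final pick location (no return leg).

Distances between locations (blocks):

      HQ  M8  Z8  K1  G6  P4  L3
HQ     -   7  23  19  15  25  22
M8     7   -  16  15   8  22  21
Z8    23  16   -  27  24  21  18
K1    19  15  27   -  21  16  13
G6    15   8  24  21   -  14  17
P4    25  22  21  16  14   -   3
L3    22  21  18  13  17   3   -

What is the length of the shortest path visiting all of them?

Shortest open route: 72 blocks.

There are 6! = 720 possible orderings.
HQ→M8→Z8→K1→G6→P4→L3: 7+16+27+21+14+3 = 88
HQ→M8→Z8→K1→G6→L3→P4: 7+16+27+21+17+3 = 91
HQ→M8→Z8→K1→P4→G6→L3: 7+16+27+16+14+17 = 97
HQ→M8→Z8→K1→P4→L3→G6: 7+16+27+16+3+17 = 86
HQ→M8→Z8→K1→L3→G6→P4: 7+16+27+13+17+14 = 94
HQ→M8→Z8→K1→L3→P4→G6: 7+16+27+13+3+14 = 80
HQ→M8→Z8→G6→K1→P4→L3: 7+16+24+21+16+3 = 87
HQ→M8→Z8→G6→K1→L3→P4: 7+16+24+21+13+3 = 84
… (712 more)
HQ→M8→G6→P4→L3→K1→Z8: 7+8+14+3+13+27 = 72  ← best
The minimum is 72.
One shortest path: HQ → M8 → G6 → P4 → L3 → K1 → Z8.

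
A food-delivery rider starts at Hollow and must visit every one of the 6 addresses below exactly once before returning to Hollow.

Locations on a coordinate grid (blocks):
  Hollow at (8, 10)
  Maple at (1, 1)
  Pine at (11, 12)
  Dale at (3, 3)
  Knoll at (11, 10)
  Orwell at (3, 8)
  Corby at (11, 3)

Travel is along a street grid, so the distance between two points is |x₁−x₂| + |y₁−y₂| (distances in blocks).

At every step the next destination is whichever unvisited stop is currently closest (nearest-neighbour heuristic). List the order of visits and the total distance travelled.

Nearest-neighbour total = 42 blocks; route Hollow → Knoll → Pine → Corby → Dale → Maple → Orwell → Hollow.

From Hollow: distances to unvisited — Knoll=3, Pine=5, Orwell=7, Corby=10, Dale=12, Maple=16. Nearest is Knoll (3).
From Knoll: distances to unvisited — Pine=2, Corby=7, Orwell=10, Dale=15, Maple=19. Nearest is Pine (2).
From Pine: distances to unvisited — Corby=9, Orwell=12, Dale=17, Maple=21. Nearest is Corby (9).
From Corby: distances to unvisited — Dale=8, Maple=12, Orwell=13. Nearest is Dale (8).
From Dale: distances to unvisited — Maple=4, Orwell=5. Nearest is Maple (4).
From Maple: distances to unvisited — Orwell=9. Nearest is Orwell (9).
Return Orwell→Hollow: 7.
Total = 3 + 2 + 9 + 8 + 4 + 9 + 7 = 42.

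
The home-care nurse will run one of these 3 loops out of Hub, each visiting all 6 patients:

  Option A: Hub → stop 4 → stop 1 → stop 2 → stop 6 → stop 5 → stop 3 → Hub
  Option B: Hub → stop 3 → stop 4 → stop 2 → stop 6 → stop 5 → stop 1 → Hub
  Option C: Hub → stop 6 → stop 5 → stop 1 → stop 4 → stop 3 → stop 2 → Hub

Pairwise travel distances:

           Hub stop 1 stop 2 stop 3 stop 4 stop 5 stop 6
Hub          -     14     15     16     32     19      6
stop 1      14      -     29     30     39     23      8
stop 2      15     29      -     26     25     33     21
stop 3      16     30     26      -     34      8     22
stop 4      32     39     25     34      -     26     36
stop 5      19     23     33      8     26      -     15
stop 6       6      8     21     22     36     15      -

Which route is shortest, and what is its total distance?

Option A: 32 + 39 + 29 + 21 + 15 + 8 + 16 = 160
Option B: 16 + 34 + 25 + 21 + 15 + 23 + 14 = 148
Option C: 6 + 15 + 23 + 39 + 34 + 26 + 15 = 158

148 — Option B is the shortest.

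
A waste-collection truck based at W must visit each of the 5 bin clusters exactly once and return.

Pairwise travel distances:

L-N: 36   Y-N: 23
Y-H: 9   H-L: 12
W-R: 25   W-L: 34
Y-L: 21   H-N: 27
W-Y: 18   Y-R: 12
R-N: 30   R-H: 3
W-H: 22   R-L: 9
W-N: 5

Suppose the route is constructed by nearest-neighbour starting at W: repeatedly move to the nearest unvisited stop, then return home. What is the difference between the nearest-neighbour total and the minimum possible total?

3 longer than the optimal tour.

W: N=5, Y=18, H=22, R=25, L=34 ⇒ N
N: Y=23, H=27, R=30, L=36 ⇒ Y
Y: H=9, R=12, L=21 ⇒ H
H: R=3, L=12 ⇒ R
R: L=9 ⇒ L
NN route W → N → Y → H → R → L → W costs 83.
Optimal: W → Y → H → R → L → N → W costs 80 (by enumerating all 60 distinct tours).
Excess = 83 − 80 = 3.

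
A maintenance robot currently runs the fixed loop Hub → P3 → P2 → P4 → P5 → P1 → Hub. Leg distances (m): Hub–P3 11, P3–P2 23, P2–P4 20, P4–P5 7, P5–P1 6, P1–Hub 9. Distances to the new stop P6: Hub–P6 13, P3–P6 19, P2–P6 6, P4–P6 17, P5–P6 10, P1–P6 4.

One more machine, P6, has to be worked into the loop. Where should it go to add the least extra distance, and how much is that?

Minimum extra distance: 2 m, inserting P6 between P3 and P2.

Insertion cost between consecutive stops i–j is d(i,P6) + d(P6,j) − d(i,j):
  between Hub and P3: 13 + 19 − 11 = 21
  between P3 and P2: 19 + 6 − 23 = 2
  between P2 and P4: 6 + 17 − 20 = 3
  between P4 and P5: 17 + 10 − 7 = 20
  between P5 and P1: 10 + 4 − 6 = 8
  between P1 and Hub: 4 + 13 − 9 = 8
Cheapest insertion is between P3 and P2, adding 2.
New total = 76 + 2 = 78.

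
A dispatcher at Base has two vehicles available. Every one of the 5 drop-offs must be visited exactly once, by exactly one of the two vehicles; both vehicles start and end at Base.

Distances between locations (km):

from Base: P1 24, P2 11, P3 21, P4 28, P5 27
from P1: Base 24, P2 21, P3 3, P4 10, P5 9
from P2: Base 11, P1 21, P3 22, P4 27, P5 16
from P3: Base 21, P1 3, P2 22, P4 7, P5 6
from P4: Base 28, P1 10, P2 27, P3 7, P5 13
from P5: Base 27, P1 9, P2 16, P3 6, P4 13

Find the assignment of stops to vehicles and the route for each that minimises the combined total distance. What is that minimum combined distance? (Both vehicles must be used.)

96 km — the smallest possible combined total.

There are 2^4 − 1 = 15 ways to divide the 5 stops into two non-empty groups. For each, the best each vehicle can do is its own shortest tour through its group:
  {P1} + {P2, P3, P4, P5}: 48 + 68 = 116
  {P2} + {P1, P3, P4, P5}: 22 + 74 = 96
  {P1, P2} + {P3, P4, P5}: 56 + 68 = 124
  {P3} + {P1, P2, P4, P5}: 42 + 74 = 116
  {P1, P3} + {P2, P4, P5}: 48 + 68 = 116
  {P2, P3} + {P1, P4, P5}: 54 + 74 = 128
  … (15 splits in total)
Best: vehicle 1 Base → P2 → Base = 22; vehicle 2 Base → P1 → P3 → P4 → P5 → Base = 74; combined 96.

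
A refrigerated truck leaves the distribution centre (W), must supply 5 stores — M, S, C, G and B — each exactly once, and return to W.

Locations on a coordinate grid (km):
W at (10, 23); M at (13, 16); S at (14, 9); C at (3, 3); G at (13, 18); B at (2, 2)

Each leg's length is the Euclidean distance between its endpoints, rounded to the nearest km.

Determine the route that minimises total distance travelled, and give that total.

There are 60 distinct closed tours to check (reversals are equivalent).
W → M → S → C → G → B → W: 8+7+13+18+19+22 = 87
W → M → S → C → B → G → W: 8+7+13+1+19+6 = 54
W → M → S → G → C → B → W: 8+7+9+18+1+22 = 65
W → M → S → G → B → C → W: 8+7+9+19+1+21 = 65
W → M → S → B → C → G → W: 8+7+14+1+18+6 = 54
W → M → S → B → G → C → W: 8+7+14+19+18+21 = 87
W → M → C → S → G → B → W: 8+16+13+9+19+22 = 87
W → M → C → S → B → G → W: 8+16+13+14+19+6 = 76
W → M → C → G → S → B → W: 8+16+18+9+14+22 = 87
W → M → C → G → B → S → W: 8+16+18+19+14+15 = 90
W → M → C → B → S → G → W: 8+16+1+14+9+6 = 54
W → M → C → B → G → S → W: 8+16+1+19+9+15 = 68
W → M → G → S → C → B → W: 8+2+9+13+1+22 = 55
W → M → G → S → B → C → W: 8+2+9+14+1+21 = 55
… (46 more)
W → C → B → S → M → G → W: 21+1+14+7+2+6 = 51  ← best
The minimum is 51.
One optimal route: W → C → B → S → M → G → W (or its reverse).

51 km — the shortest possible round trip.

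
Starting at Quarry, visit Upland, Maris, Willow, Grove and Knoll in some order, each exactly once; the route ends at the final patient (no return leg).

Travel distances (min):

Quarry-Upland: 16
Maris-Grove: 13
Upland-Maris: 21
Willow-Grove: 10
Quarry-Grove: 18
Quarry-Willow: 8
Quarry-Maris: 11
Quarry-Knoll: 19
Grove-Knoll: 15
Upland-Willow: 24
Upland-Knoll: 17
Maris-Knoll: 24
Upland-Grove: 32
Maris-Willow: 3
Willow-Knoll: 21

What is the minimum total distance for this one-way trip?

There are 5! = 120 possible orderings.
Quarry→Upland→Maris→Willow→Grove→Knoll: 16+21+3+10+15 = 65
Quarry→Upland→Maris→Willow→Knoll→Grove: 16+21+3+21+15 = 76
Quarry→Upland→Maris→Grove→Willow→Knoll: 16+21+13+10+21 = 81
Quarry→Upland→Maris→Grove→Knoll→Willow: 16+21+13+15+21 = 86
Quarry→Upland→Maris→Knoll→Willow→Grove: 16+21+24+21+10 = 92
Quarry→Upland→Maris→Knoll→Grove→Willow: 16+21+24+15+10 = 86
Quarry→Upland→Willow→Maris→Grove→Knoll: 16+24+3+13+15 = 71
Quarry→Upland→Willow→Maris→Knoll→Grove: 16+24+3+24+15 = 82
Quarry→Upland→Willow→Grove→Maris→Knoll: 16+24+10+13+24 = 87
Quarry→Upland→Willow→Grove→Knoll→Maris: 16+24+10+15+24 = 89
Quarry→Upland→Willow→Knoll→Maris→Grove: 16+24+21+24+13 = 98
Quarry→Upland→Willow→Knoll→Grove→Maris: 16+24+21+15+13 = 89
Quarry→Upland→Grove→Maris→Willow→Knoll: 16+32+13+3+21 = 85
Quarry→Upland→Grove→Maris→Knoll→Willow: 16+32+13+24+21 = 106
… (106 more)
Quarry→Maris→Willow→Grove→Knoll→Upland: 11+3+10+15+17 = 56  ← best
The minimum is 56.
One shortest path: Quarry → Maris → Willow → Grove → Knoll → Upland.

56 min — the minimum one-way total.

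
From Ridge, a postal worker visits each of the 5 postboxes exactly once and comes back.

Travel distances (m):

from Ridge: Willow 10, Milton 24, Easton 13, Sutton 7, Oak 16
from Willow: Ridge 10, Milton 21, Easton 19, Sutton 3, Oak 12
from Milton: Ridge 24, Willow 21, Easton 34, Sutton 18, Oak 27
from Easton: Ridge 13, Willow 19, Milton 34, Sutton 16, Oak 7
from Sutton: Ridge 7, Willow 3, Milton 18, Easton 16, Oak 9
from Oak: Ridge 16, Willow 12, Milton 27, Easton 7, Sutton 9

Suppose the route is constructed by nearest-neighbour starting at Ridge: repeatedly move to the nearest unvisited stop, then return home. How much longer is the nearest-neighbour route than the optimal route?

The nearest-neighbour route is 10 m longer than optimal.

From Ridge: Sutton=7, Willow=10, Easton=13, Oak=16, Milton=24 → choose Sutton (7).
From Sutton: Willow=3, Oak=9, Easton=16, Milton=18 → choose Willow (3).
From Willow: Oak=12, Easton=19, Milton=21 → choose Oak (12).
From Oak: Easton=7, Milton=27 → choose Easton (7).
From Easton: Milton=34 → choose Milton (34).
NN route Ridge → Sutton → Willow → Oak → Easton → Milton → Ridge costs 87.
Optimal: Ridge → Milton → Willow → Sutton → Oak → Easton → Ridge costs 77 (by enumerating all 60 distinct tours).
Excess = 87 − 77 = 10.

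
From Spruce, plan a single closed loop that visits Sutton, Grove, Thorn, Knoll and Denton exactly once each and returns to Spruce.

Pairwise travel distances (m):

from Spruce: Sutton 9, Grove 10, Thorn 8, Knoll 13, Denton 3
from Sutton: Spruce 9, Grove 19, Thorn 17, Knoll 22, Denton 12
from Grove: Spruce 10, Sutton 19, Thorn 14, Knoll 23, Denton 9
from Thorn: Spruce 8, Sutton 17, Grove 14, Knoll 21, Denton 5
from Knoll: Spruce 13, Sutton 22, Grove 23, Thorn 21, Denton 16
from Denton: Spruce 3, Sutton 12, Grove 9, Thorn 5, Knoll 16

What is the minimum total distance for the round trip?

Spruce → Sutton → Grove → Thorn → Knoll → Denton → Spruce: 9+19+14+21+16+3 = 82
Spruce → Sutton → Grove → Thorn → Denton → Knoll → Spruce: 9+19+14+5+16+13 = 76
Spruce → Sutton → Grove → Knoll → Thorn → Denton → Spruce: 9+19+23+21+5+3 = 80
Spruce → Sutton → Grove → Knoll → Denton → Thorn → Spruce: 9+19+23+16+5+8 = 80
Spruce → Sutton → Grove → Denton → Thorn → Knoll → Spruce: 9+19+9+5+21+13 = 76
Spruce → Sutton → Grove → Denton → Knoll → Thorn → Spruce: 9+19+9+16+21+8 = 82
Spruce → Sutton → Thorn → Grove → Knoll → Denton → Spruce: 9+17+14+23+16+3 = 82
Spruce → Sutton → Thorn → Grove → Denton → Knoll → Spruce: 9+17+14+9+16+13 = 78
Spruce → Sutton → Thorn → Knoll → Grove → Denton → Spruce: 9+17+21+23+9+3 = 82
Spruce → Sutton → Thorn → Knoll → Denton → Grove → Spruce: 9+17+21+16+9+10 = 82
Spruce → Sutton → Thorn → Denton → Grove → Knoll → Spruce: 9+17+5+9+23+13 = 76
Spruce → Sutton → Thorn → Denton → Knoll → Grove → Spruce: 9+17+5+16+23+10 = 80
Spruce → Sutton → Knoll → Grove → Thorn → Denton → Spruce: 9+22+23+14+5+3 = 76
Spruce → Sutton → Knoll → Grove → Denton → Thorn → Spruce: 9+22+23+9+5+8 = 76
… (46 more)
The minimum is 76.
One optimal route: Spruce → Sutton → Grove → Thorn → Denton → Knoll → Spruce (or its reverse).

Minimum total distance: 76 m.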